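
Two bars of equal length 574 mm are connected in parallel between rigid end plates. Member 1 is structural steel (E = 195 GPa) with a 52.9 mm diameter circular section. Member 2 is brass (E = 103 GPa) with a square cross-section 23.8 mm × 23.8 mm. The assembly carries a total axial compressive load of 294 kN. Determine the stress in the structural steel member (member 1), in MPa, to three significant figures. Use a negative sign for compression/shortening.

-118 MPa

A_1 = 2198 mm².
A_2 = 566.4 mm².
Equal strain + equilibrium ⇒ each member carries load in proportion to AE: A₁E₁ = 428600000 N, A₂E₂ = 58340000 N, ΣAE = 486900000 N.
σ₁ = P·E₁/ΣAE = -294000·195000/486900000 = -117.7 MPa.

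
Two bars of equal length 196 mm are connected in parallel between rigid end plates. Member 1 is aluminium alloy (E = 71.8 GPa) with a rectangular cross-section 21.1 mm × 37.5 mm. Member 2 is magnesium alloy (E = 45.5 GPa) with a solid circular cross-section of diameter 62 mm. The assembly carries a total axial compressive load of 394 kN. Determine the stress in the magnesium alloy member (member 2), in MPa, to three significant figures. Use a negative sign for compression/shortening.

A_1 = 791.2 mm².
A_2 = 3019 mm².
Equal strain + equilibrium ⇒ each member carries load in proportion to AE: A₁E₁ = 56810000 N, A₂E₂ = 137400000 N, ΣAE = 194200000 N.
σ₂ = P·E₂/ΣAE = -394000·45500/194200000 = -92.32 MPa.

-92.3 MPa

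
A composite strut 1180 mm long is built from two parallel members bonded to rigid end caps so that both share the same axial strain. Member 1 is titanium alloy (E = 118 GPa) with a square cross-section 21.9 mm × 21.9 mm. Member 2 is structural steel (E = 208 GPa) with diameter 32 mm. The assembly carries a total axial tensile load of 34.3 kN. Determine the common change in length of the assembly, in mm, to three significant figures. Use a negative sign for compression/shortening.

0.181 mm

A_1 = 479.6 mm².
A_2 = 804.2 mm².
Equal strain + equilibrium ⇒ each member carries load in proportion to AE: A₁E₁ = 56590000 N, A₂E₂ = 167300000 N, ΣAE = 223900000 N.
δ = PL/ΣAE = 34300·1180/223900000 = 0.1808 mm.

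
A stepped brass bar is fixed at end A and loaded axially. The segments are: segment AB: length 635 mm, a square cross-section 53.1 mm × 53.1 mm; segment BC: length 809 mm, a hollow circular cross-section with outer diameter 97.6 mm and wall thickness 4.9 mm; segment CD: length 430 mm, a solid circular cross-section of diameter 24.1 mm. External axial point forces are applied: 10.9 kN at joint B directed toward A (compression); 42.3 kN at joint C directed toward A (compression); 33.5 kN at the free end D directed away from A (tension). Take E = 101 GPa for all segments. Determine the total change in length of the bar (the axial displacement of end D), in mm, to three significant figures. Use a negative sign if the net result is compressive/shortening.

Internal axial forces (sectioning from the free end, tension +): N_CD = 33.5 kN, N_BC = -8.8 kN, N_AB = -19.7 kN.
A_AB = 2820 mm².
A_BC = 1427 mm².
A_CD = 456.2 mm².
δ_AB = -19700·635/(2820·101000) = -0.04393 mm
δ_BC = -8800·809/(1427·101000) = -0.0494 mm
δ_CD = 33500·430/(456.2·101000) = 0.3127 mm
δ = Σδ_i = 0.2193 mm.

0.219 mm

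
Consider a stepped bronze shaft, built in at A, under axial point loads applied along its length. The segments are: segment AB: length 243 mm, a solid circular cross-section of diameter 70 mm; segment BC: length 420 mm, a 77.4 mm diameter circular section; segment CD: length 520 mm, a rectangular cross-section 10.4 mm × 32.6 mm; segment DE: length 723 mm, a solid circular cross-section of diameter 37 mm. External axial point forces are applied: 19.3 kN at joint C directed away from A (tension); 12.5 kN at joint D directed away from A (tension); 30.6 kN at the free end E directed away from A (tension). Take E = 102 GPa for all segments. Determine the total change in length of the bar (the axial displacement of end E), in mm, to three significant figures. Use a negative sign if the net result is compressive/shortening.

Internal axial forces (sectioning from the free end, tension +): N_DE = 30.6 kN, N_CD = 43.1 kN, N_BC = 62.4 kN, N_AB = 62.4 kN.
A_AB = 3848 mm².
A_BC = 4705 mm².
A_CD = 339 mm².
A_DE = 1075 mm².
δ_AB = 62400·243/(3848·102000) = 0.03863 mm
δ_BC = 62400·420/(4705·102000) = 0.05461 mm
δ_CD = 43100·520/(339·102000) = 0.6481 mm
δ_DE = 30600·723/(1075·102000) = 0.2017 mm
δ = Σδ_i = 0.943 mm.

0.943 mm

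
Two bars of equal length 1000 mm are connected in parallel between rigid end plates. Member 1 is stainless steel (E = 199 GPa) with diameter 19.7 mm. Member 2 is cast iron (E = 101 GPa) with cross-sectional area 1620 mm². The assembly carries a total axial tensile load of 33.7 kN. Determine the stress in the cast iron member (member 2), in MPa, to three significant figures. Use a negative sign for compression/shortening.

15.2 MPa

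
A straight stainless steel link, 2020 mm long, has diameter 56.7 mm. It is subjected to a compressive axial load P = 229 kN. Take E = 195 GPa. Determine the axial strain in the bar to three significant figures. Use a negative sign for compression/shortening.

-4.65e-04

A = 2525 mm².
σ = N/A = -90.69 MPa; ε = σ/E = -90.69/195000 = -4.651e-04.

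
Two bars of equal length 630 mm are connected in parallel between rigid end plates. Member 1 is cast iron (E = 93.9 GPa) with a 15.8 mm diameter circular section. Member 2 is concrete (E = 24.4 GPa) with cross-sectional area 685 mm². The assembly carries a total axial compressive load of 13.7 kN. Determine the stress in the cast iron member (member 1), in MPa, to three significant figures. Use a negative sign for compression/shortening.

-36.6 MPa

A_1 = 196.1 mm².
Equal strain + equilibrium ⇒ each member carries load in proportion to AE: A₁E₁ = 18410000 N, A₂E₂ = 16710000 N, ΣAE = 35120000 N.
σ₁ = P·E₁/ΣAE = -13700·93900/35120000 = -36.62 MPa.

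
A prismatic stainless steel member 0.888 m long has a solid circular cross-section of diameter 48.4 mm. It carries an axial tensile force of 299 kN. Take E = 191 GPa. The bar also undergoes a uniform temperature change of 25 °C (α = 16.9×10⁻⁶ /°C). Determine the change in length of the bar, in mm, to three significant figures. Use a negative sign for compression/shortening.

A = 1840 mm².
δ_mech = NL/(AE) = 299000·888/(1840·191000) = 0.7556 mm.
δ_thermal = αLΔT = 16.9e-6·888·25 = 0.3752 mm.
δ = δ_mech + δ_thermal = 1.131 mm.

1.13 mm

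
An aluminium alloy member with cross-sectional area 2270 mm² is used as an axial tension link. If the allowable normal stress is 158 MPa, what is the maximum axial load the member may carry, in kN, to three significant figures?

359 kN

P_max = σ_allow · A = 158 · 2270 = 358700 N = 358.7 kN.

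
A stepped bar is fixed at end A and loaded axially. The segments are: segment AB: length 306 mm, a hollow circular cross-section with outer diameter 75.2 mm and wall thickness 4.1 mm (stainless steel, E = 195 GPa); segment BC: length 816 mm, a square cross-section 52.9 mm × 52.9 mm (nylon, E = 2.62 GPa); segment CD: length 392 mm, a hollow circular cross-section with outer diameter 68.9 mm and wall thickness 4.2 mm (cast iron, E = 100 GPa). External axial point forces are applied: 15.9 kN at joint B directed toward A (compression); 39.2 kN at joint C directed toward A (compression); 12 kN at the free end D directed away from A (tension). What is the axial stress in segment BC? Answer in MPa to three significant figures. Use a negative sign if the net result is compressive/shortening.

-9.72 MPa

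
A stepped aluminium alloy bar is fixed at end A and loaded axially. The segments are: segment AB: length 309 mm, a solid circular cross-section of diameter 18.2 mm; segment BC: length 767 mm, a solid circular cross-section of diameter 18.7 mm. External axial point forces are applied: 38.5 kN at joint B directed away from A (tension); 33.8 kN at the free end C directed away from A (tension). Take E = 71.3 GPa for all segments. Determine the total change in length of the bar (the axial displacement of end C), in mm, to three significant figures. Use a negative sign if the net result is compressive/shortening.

Internal axial forces (sectioning from the free end, tension +): N_BC = 33.8 kN, N_AB = 72.3 kN.
A_AB = 260.2 mm².
A_BC = 274.6 mm².
δ_AB = 72300·309/(260.2·71300) = 1.204 mm
δ_BC = 33800·767/(274.6·71300) = 1.324 mm
δ = Σδ_i = 2.528 mm.

2.53 mm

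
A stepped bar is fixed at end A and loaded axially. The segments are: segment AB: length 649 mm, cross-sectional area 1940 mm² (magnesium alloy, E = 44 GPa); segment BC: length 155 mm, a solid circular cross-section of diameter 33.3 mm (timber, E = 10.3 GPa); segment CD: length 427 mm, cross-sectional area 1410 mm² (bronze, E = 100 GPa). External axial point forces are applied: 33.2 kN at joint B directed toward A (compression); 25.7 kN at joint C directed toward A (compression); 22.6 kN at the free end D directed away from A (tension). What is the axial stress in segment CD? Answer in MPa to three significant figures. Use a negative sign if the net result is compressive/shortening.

16.0 MPa

Internal axial forces (sectioning from the free end, tension +): N_CD = 22.6 kN, N_BC = -3.1 kN, N_AB = -36.3 kN.
σ_CD = N_CD/A_CD = 22600/1410 = 16.03 MPa.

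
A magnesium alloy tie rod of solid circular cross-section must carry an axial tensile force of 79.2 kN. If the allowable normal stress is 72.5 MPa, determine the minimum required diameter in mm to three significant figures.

37.3 mm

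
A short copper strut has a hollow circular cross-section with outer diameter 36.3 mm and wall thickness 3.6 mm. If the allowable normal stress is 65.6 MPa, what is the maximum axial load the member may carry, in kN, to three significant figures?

A = 369.8 mm².
P_max = σ_allow · A = 65.6 · 369.8 = 24260 N = 24.26 kN.

24.3 kN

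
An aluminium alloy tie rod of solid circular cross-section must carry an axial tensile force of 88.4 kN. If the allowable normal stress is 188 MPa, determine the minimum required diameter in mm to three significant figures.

24.5 mm

Required area A ≥ P/σ_allow = 88400/188 = 470.2 mm².
For a solid circular section, d ≥ √(4A/π) = 24.47 mm.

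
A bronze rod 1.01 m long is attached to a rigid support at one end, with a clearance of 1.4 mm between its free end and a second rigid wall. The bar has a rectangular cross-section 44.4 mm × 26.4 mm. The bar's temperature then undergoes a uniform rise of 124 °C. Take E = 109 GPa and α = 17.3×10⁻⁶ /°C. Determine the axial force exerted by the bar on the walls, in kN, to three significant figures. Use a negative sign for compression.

-97.0 kN

Free thermal expansion αLΔT = 17.3e-6 · 1010 · 124 = 2.167 mm.
The walls engage after the gap closes; constrained expansion = 2.167 − 1.4 = 0.7667 mm.
The walls impose strain ε = −(0.7667)/1010 = -7.5906e-04; σ = Eε = 109000 · -7.5906e-04 = -82.74 MPa.
Wall reaction R = σ·A = -82.74·1172 = -96980 N = -96.98 kN.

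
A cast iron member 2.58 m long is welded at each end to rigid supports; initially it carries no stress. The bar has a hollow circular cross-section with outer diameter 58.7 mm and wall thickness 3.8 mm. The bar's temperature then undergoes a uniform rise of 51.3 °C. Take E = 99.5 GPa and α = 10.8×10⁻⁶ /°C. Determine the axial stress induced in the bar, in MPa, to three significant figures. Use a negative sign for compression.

Free thermal expansion αLΔT = 10.8e-6 · 2580 · 51.3 = 1.429 mm.
The walls impose strain ε = −(1.429)/2580 = -5.5404e-04; σ = Eε = 99500 · -5.5404e-04 = -55.13 MPa.

-55.1 MPa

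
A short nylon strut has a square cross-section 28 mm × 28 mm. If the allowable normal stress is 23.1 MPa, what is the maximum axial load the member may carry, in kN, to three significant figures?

A = 784 mm².
P_max = σ_allow · A = 23.1 · 784 = 18110 N = 18.11 kN.

18.1 kN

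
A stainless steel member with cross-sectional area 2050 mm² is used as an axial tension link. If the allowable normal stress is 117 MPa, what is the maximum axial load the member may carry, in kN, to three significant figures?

240 kN

P_max = σ_allow · A = 117 · 2050 = 239800 N = 239.8 kN.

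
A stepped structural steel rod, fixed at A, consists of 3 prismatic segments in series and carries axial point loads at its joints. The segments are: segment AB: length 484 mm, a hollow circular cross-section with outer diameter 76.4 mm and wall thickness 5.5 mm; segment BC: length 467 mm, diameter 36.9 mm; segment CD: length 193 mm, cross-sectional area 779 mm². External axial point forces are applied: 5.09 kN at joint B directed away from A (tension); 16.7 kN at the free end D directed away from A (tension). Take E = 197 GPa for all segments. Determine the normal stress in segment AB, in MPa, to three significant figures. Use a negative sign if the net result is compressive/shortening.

17.8 MPa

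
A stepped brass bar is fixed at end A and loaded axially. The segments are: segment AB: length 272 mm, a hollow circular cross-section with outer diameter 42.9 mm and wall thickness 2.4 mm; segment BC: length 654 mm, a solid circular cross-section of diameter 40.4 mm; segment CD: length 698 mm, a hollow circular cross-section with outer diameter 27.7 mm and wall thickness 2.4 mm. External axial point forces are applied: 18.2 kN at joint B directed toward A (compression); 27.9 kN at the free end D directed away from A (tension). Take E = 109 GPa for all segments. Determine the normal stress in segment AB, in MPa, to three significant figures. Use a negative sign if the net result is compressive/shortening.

31.8 MPa

Internal axial forces (sectioning from the free end, tension +): N_CD = 27.9 kN, N_BC = 27.9 kN, N_AB = 9.7 kN.
A_AB = 305.4 mm².
σ_AB = N_AB/A_AB = 9700/305.4 = 31.77 MPa.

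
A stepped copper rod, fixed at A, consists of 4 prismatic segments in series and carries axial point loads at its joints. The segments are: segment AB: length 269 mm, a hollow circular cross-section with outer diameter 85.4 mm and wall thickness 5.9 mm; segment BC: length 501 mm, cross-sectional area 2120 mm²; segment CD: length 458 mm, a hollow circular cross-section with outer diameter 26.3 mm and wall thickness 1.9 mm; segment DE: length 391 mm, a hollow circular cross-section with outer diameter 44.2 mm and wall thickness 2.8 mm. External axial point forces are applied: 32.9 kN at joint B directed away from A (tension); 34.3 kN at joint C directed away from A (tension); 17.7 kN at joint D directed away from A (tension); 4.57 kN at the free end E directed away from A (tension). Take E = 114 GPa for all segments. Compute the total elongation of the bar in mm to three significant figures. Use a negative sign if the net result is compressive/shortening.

Internal axial forces (sectioning from the free end, tension +): N_DE = 4.57 kN, N_CD = 22.27 kN, N_BC = 56.57 kN, N_AB = 89.47 kN.
A_AB = 1474 mm².
A_CD = 145.6 mm².
A_DE = 364.2 mm².
δ_AB = 89470·269/(1474·114000) = 0.1433 mm
δ_BC = 56570·501/(2120·114000) = 0.1173 mm
δ_CD = 22270·458/(145.6·114000) = 0.6143 mm
δ_DE = 4570·391/(364.2·114000) = 0.04304 mm
δ = Σδ_i = 0.9179 mm.

0.918 mm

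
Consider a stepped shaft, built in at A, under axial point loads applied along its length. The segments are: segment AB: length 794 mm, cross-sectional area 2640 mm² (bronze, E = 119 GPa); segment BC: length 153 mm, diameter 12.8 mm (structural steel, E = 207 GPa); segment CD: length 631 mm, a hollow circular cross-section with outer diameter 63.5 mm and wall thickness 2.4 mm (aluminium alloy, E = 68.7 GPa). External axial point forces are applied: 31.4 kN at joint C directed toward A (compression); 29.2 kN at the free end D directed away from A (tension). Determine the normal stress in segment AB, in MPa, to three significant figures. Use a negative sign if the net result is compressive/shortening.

Internal axial forces (sectioning from the free end, tension +): N_CD = 29.2 kN, N_BC = -2.2 kN, N_AB = -2.2 kN.
σ_AB = N_AB/A_AB = -2200/2640 = -0.8333 MPa.

-0.833 MPa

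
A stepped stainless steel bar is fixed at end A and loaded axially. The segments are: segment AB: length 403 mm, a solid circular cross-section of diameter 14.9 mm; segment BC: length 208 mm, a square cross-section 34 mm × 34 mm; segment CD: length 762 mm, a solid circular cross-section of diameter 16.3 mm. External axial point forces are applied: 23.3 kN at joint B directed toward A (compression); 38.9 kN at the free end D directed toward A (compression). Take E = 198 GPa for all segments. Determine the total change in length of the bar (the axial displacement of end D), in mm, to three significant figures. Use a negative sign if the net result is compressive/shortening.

-1.48 mm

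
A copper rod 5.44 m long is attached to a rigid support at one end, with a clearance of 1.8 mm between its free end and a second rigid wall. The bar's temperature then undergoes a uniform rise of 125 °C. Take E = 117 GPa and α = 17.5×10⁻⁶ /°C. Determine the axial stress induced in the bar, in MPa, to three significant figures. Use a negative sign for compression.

Free thermal expansion αLΔT = 17.5e-6 · 5440 · 125 = 11.9 mm.
The walls engage after the gap closes; constrained expansion = 11.9 − 1.8 = 10.1 mm.
The walls impose strain ε = −(10.1)/5440 = -1.8566e-03; σ = Eε = 117000 · -1.8566e-03 = -217.2 MPa.

-217 MPa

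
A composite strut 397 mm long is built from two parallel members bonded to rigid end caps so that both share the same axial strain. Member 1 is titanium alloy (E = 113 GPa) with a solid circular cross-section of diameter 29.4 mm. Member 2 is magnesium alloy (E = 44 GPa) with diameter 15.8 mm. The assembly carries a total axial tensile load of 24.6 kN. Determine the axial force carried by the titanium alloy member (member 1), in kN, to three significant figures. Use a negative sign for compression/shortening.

22.1 kN

A_1 = 678.9 mm².
A_2 = 196.1 mm².
Equal strain + equilibrium ⇒ each member carries load in proportion to AE: A₁E₁ = 76710000 N, A₂E₂ = 8627000 N, ΣAE = 85340000 N.
F₁ = P·A₁E₁/ΣAE = 24600·76710000/85340000 = 22110 N.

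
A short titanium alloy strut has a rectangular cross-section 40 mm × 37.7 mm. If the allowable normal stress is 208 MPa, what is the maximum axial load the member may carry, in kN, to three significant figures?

314 kN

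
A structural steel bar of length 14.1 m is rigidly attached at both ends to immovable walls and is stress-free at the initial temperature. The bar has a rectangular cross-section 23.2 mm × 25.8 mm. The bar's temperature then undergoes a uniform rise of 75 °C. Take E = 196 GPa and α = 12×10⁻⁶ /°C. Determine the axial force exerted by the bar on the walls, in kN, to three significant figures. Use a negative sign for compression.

Free thermal expansion αLΔT = 12e-6 · 14100 · 75 = 12.69 mm.
The walls impose strain ε = −(12.69)/14100 = -9.0000e-04; σ = Eε = 196000 · -9.0000e-04 = -176.4 MPa.
Wall reaction R = σ·A = -176.4·598.6 = -105600 N = -105.6 kN.

-106 kN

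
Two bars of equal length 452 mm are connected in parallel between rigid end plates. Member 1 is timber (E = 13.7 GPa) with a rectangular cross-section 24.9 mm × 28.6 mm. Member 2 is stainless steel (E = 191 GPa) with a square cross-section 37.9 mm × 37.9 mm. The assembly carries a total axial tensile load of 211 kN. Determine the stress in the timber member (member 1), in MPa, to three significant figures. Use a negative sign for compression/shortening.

10.2 MPa

A_1 = 712.1 mm².
A_2 = 1436 mm².
Equal strain + equilibrium ⇒ each member carries load in proportion to AE: A₁E₁ = 9756000 N, A₂E₂ = 274400000 N, ΣAE = 284100000 N.
σ₁ = P·E₁/ΣAE = 211000·13700/284100000 = 10.17 MPa.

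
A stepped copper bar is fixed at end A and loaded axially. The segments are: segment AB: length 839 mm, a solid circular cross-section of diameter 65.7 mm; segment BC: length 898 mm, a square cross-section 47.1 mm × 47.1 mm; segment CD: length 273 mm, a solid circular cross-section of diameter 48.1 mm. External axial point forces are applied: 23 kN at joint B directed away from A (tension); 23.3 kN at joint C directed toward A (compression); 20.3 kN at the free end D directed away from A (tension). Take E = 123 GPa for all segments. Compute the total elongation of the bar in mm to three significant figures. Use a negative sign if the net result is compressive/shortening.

Internal axial forces (sectioning from the free end, tension +): N_CD = 20.3 kN, N_BC = -3 kN, N_AB = 20 kN.
A_AB = 3390 mm².
A_BC = 2218 mm².
A_CD = 1817 mm².
δ_AB = 20000·839/(3390·123000) = 0.04024 mm
δ_BC = -3000·898/(2218·123000) = -0.009873 mm
δ_CD = 20300·273/(1817·123000) = 0.0248 mm
δ = Σδ_i = 0.05516 mm.

0.0552 mm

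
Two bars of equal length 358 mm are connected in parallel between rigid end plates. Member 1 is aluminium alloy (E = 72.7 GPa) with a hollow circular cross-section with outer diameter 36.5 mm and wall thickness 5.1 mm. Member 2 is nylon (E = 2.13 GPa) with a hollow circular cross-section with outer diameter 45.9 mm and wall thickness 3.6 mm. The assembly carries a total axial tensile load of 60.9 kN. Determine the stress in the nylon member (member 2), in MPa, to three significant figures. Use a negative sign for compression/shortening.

3.45 MPa

A_1 = 503.1 mm².
A_2 = 478.4 mm².
Equal strain + equilibrium ⇒ each member carries load in proportion to AE: A₁E₁ = 36570000 N, A₂E₂ = 1019000 N, ΣAE = 37590000 N.
σ₂ = P·E₂/ΣAE = 60900·2130/37590000 = 3.45 MPa.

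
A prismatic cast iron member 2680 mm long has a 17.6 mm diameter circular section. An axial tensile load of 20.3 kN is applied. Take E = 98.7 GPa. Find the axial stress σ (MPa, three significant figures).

A = 243.3 mm².
σ = N/A = 20300/243.3 = 83.44 MPa.

83.4 MPa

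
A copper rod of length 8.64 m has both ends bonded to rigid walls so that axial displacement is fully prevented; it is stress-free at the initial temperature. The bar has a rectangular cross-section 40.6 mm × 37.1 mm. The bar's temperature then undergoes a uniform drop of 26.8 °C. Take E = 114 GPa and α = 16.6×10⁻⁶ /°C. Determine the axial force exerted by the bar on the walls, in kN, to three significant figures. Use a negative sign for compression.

Free thermal expansion αLΔT = 16.6e-6 · 8640 · -26.8 = -3.844 mm.
The walls impose strain ε = −(-3.844)/8640 = 4.4488e-04; σ = Eε = 114000 · 4.4488e-04 = 50.72 MPa.
Wall reaction R = σ·A = 50.72·1506 = 76390 N = 76.39 kN.

76.4 kN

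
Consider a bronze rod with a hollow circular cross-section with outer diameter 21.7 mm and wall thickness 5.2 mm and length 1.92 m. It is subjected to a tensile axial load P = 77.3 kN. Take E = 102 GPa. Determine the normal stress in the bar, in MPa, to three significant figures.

287 MPa

A = 269.5 mm².
σ = N/A = 77300/269.5 = 286.8 MPa.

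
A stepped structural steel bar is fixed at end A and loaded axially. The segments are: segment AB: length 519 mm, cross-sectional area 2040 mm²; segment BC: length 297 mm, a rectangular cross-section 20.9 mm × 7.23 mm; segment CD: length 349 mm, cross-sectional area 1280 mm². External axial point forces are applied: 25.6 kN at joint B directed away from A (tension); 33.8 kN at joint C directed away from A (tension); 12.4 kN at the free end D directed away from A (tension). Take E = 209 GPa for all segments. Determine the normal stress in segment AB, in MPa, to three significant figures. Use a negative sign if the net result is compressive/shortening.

Internal axial forces (sectioning from the free end, tension +): N_CD = 12.4 kN, N_BC = 46.2 kN, N_AB = 71.8 kN.
σ_AB = N_AB/A_AB = 71800/2040 = 35.2 MPa.

35.2 MPa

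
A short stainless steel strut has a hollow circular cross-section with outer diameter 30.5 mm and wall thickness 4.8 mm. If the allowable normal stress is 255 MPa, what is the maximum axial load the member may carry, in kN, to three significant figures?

A = 387.5 mm².
P_max = σ_allow · A = 255 · 387.5 = 98820 N = 98.82 kN.

98.8 kN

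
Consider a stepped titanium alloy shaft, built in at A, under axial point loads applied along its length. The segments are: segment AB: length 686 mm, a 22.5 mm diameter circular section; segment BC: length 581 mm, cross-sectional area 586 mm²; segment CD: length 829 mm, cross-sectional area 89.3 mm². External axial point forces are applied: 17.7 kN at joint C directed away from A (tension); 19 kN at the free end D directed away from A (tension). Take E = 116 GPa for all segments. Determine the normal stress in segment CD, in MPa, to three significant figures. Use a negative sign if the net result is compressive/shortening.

213 MPa

Internal axial forces (sectioning from the free end, tension +): N_CD = 19 kN, N_BC = 36.7 kN, N_AB = 36.7 kN.
σ_CD = N_CD/A_CD = 19000/89.3 = 212.8 MPa.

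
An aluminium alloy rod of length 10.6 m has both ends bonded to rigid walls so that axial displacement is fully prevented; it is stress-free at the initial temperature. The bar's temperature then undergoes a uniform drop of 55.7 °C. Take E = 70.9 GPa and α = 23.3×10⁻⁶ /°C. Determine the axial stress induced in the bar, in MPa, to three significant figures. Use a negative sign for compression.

92.0 MPa

Free thermal expansion αLΔT = 23.3e-6 · 10600 · -55.7 = -13.76 mm.
The walls impose strain ε = −(-13.76)/10600 = 1.2978e-03; σ = Eε = 70900 · 1.2978e-03 = 92.01 MPa.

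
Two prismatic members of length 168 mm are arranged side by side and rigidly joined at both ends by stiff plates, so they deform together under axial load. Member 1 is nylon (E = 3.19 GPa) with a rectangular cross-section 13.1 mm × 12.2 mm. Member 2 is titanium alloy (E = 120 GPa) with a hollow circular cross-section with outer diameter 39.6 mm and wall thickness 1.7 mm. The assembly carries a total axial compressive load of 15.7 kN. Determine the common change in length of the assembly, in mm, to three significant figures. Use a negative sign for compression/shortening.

A_1 = 159.8 mm².
A_2 = 202.4 mm².
Equal strain + equilibrium ⇒ each member carries load in proportion to AE: A₁E₁ = 509800 N, A₂E₂ = 24290000 N, ΣAE = 24800000 N.
δ = PL/ΣAE = -15700·168/24800000 = -0.1064 mm.

-0.106 mm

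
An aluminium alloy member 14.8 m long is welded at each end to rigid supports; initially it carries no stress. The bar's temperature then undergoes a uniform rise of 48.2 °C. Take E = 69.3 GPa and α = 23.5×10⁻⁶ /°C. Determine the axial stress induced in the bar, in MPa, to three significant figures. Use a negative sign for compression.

Free thermal expansion αLΔT = 23.5e-6 · 14800 · 48.2 = 16.76 mm.
The walls impose strain ε = −(16.76)/14800 = -1.1327e-03; σ = Eε = 69300 · -1.1327e-03 = -78.5 MPa.

-78.5 MPa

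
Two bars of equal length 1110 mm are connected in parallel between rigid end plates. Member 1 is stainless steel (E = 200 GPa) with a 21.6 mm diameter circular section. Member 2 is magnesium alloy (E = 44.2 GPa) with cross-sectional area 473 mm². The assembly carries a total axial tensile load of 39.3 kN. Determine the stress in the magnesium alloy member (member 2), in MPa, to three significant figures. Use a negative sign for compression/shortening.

A_1 = 366.4 mm².
Equal strain + equilibrium ⇒ each member carries load in proportion to AE: A₁E₁ = 73290000 N, A₂E₂ = 20910000 N, ΣAE = 94190000 N.
σ₂ = P·E₂/ΣAE = 39300·44200/94190000 = 18.44 MPa.

18.4 MPa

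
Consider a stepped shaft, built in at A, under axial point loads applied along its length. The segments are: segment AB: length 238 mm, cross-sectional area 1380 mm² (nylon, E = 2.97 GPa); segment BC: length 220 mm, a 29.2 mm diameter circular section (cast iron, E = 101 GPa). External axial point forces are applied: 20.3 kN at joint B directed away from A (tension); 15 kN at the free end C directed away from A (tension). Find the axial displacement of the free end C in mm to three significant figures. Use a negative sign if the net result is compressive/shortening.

Internal axial forces (sectioning from the free end, tension +): N_BC = 15 kN, N_AB = 35.3 kN.
A_BC = 669.7 mm².
δ_AB = 35300·238/(1380·2970) = 2.05 mm
δ_BC = 15000·220/(669.7·101000) = 0.04879 mm
δ = Σδ_i = 2.099 mm.

2.10 mm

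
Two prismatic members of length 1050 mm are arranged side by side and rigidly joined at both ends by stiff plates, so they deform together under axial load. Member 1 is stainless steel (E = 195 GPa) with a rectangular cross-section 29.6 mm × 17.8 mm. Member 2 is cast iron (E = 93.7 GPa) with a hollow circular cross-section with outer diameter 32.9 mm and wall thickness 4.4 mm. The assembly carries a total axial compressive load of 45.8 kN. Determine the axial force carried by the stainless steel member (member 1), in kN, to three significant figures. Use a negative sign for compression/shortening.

-33.7 kN

A_1 = 526.9 mm².
A_2 = 394 mm².
Equal strain + equilibrium ⇒ each member carries load in proportion to AE: A₁E₁ = 102700000 N, A₂E₂ = 36910000 N, ΣAE = 139700000 N.
F₁ = P·A₁E₁/ΣAE = -45800·102700000/139700000 = -33690 N.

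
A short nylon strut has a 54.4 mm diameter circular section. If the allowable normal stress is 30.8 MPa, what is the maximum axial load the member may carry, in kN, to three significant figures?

71.6 kN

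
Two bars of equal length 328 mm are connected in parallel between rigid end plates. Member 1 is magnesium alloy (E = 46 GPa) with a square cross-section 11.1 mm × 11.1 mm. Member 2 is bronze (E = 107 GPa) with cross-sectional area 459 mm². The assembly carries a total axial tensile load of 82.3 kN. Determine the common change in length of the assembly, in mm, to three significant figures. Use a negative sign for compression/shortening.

0.493 mm

A_1 = 123.2 mm².
Equal strain + equilibrium ⇒ each member carries load in proportion to AE: A₁E₁ = 5668000 N, A₂E₂ = 49110000 N, ΣAE = 54780000 N.
δ = PL/ΣAE = 82300·328/54780000 = 0.4928 mm.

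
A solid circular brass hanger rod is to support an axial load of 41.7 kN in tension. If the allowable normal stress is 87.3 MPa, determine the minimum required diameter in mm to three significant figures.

Required area A ≥ P/σ_allow = 41700/87.3 = 477.7 mm².
For a solid circular section, d ≥ √(4A/π) = 24.66 mm.

24.7 mm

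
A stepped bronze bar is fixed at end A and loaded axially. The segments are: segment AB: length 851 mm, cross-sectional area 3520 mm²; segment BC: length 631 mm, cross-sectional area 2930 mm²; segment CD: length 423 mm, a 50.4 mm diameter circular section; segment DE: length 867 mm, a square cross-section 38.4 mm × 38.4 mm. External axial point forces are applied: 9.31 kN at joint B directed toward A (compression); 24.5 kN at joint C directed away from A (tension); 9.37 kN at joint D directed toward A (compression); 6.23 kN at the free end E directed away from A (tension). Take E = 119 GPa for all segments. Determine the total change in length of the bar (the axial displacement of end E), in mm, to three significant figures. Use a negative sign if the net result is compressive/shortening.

0.0883 mm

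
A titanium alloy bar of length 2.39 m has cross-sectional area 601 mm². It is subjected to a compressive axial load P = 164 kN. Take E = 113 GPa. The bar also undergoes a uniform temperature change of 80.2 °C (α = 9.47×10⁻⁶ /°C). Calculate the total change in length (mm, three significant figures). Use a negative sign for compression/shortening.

δ_mech = NL/(AE) = -164000·2390/(601·113000) = -5.772 mm.
δ_thermal = αLΔT = 9.47e-6·2390·80.2 = 1.815 mm.
δ = δ_mech + δ_thermal = -3.956 mm.

-3.96 mm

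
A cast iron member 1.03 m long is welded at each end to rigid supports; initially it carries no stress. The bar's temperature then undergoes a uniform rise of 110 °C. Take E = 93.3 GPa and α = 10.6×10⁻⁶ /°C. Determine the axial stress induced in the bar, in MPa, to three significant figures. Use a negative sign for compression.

-109 MPa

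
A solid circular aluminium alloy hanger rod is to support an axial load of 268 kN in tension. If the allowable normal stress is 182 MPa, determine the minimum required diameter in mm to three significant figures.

43.3 mm

Required area A ≥ P/σ_allow = 268000/182 = 1473 mm².
For a solid circular section, d ≥ √(4A/π) = 43.3 mm.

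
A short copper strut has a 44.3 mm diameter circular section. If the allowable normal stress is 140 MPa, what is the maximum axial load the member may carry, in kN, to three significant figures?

216 kN

A = 1541 mm².
P_max = σ_allow · A = 140 · 1541 = 215800 N = 215.8 kN.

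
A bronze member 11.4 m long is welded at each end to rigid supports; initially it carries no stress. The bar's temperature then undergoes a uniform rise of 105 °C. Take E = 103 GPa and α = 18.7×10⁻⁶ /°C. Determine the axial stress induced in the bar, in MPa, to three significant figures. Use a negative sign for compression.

Free thermal expansion αLΔT = 18.7e-6 · 11400 · 105 = 22.38 mm.
The walls impose strain ε = −(22.38)/11400 = -1.9635e-03; σ = Eε = 103000 · -1.9635e-03 = -202.2 MPa.

-202 MPa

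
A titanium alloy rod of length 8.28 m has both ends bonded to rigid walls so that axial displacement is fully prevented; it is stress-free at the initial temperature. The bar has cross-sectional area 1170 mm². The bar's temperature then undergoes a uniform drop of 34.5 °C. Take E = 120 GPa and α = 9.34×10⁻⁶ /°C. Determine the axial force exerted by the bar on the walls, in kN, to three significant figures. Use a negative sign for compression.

Free thermal expansion αLΔT = 9.34e-6 · 8280 · -34.5 = -2.668 mm.
The walls impose strain ε = −(-2.668)/8280 = 3.2223e-04; σ = Eε = 120000 · 3.2223e-04 = 38.67 MPa.
Wall reaction R = σ·A = 38.67·1170 = 45240 N = 45.24 kN.

45.2 kN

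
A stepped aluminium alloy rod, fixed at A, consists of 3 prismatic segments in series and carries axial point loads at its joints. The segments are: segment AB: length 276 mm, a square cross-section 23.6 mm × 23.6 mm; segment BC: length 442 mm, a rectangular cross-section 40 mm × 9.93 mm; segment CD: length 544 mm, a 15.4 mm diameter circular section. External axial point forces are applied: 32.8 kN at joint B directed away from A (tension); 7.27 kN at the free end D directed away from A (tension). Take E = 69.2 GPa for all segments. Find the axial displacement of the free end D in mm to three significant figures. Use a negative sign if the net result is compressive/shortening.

Internal axial forces (sectioning from the free end, tension +): N_CD = 7.27 kN, N_BC = 7.27 kN, N_AB = 40.07 kN.
A_AB = 557 mm².
A_BC = 397.2 mm².
A_CD = 186.3 mm².
δ_AB = 40070·276/(557·69200) = 0.2869 mm
δ_BC = 7270·442/(397.2·69200) = 0.1169 mm
δ_CD = 7270·544/(186.3·69200) = 0.3068 mm
δ = Σδ_i = 0.7107 mm.

0.711 mm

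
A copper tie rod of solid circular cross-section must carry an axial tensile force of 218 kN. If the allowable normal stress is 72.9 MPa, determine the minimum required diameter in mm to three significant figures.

Required area A ≥ P/σ_allow = 218000/72.9 = 2990 mm².
For a solid circular section, d ≥ √(4A/π) = 61.7 mm.

61.7 mm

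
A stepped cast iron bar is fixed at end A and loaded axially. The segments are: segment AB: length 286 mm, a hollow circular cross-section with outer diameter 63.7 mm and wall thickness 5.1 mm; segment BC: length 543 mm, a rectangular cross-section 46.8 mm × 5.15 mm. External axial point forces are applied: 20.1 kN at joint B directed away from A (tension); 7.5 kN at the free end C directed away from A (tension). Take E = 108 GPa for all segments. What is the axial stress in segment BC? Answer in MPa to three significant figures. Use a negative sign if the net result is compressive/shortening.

Internal axial forces (sectioning from the free end, tension +): N_BC = 7.5 kN, N_AB = 27.6 kN.
A_BC = 241 mm².
σ_BC = N_BC/A_BC = 7500/241 = 31.12 MPa.

31.1 MPa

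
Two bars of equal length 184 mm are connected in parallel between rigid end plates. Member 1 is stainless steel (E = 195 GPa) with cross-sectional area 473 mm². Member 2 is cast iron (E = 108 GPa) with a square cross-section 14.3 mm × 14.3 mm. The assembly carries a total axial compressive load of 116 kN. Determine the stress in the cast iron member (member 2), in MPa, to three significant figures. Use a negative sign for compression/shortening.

-110 MPa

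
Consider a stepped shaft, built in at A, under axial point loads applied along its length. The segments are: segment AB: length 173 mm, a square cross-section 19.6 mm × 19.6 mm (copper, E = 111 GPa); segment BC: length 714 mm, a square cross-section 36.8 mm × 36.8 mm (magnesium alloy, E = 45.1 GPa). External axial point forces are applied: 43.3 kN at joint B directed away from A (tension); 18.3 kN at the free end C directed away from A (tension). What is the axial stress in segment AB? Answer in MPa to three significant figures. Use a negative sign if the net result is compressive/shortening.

160 MPa

Internal axial forces (sectioning from the free end, tension +): N_BC = 18.3 kN, N_AB = 61.6 kN.
A_AB = 384.2 mm².
σ_AB = N_AB/A_AB = 61600/384.2 = 160.3 MPa.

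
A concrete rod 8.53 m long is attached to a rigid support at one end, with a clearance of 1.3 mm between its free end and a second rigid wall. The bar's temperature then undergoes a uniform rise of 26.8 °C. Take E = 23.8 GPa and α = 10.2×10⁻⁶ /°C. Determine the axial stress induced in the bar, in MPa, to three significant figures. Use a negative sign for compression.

-2.88 MPa

Free thermal expansion αLΔT = 10.2e-6 · 8530 · 26.8 = 2.332 mm.
The walls engage after the gap closes; constrained expansion = 2.332 − 1.3 = 1.032 mm.
The walls impose strain ε = −(1.032)/8530 = -1.2096e-04; σ = Eε = 23800 · -1.2096e-04 = -2.879 MPa.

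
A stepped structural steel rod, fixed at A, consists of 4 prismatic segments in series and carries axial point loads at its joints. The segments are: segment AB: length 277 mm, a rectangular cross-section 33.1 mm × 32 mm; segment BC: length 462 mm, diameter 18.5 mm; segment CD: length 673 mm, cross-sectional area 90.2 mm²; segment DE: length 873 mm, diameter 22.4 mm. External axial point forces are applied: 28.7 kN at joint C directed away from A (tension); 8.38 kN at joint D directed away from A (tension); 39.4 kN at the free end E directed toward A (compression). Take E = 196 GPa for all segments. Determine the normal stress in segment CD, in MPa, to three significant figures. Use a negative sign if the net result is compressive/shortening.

Internal axial forces (sectioning from the free end, tension +): N_DE = -39.4 kN, N_CD = -31.02 kN, N_BC = -2.32 kN, N_AB = -2.32 kN.
σ_CD = N_CD/A_CD = -31020/90.2 = -343.9 MPa.

-344 MPa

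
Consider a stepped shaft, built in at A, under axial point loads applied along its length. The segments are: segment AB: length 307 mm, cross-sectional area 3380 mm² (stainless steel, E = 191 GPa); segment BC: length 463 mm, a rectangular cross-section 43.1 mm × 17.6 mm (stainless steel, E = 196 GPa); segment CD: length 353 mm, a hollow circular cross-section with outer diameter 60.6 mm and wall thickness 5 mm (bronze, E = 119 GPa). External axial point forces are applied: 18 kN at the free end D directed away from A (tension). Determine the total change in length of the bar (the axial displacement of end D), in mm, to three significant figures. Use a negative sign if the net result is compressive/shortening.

Internal axial forces (sectioning from the free end, tension +): N_CD = 18 kN, N_BC = 18 kN, N_AB = 18 kN.
A_BC = 758.6 mm².
A_CD = 873.4 mm².
δ_AB = 18000·307/(3380·191000) = 0.00856 mm
δ_BC = 18000·463/(758.6·196000) = 0.05605 mm
δ_CD = 18000·353/(873.4·119000) = 0.06114 mm
δ = Σδ_i = 0.1258 mm.

0.126 mm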